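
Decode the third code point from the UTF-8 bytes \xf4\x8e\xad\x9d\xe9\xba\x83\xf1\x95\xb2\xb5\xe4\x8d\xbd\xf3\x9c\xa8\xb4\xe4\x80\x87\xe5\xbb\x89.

U+55CB5

Offset 0: leading byte 0xF4 = 11110100 → 4-byte char #1 = F4 8E AD 9D.
Offset 4: leading byte 0xE9 = 11101001 → 3-byte char #2 = E9 BA 83.
Offset 7: leading byte 0xF1 = 11110001 → 4-byte char #3 = F1 95 B2 B5.
Leading byte 0xF1 = 11110001 matches 11110xxx → 4-byte sequence.
Byte 1: 0xF1 = 11110001, payload 001 (3 bits).
Byte 2: 0x95 = 10010101 (10xxxxxx ✓), payload 010101.
Byte 3: 0xB2 = 10110010 (10xxxxxx ✓), payload 110010.
Byte 4: 0xB5 = 10110101 (10xxxxxx ✓), payload 110101.
Concatenate: 001010101110010110101 = 0x55CB5 (21 bits → U+55CB5).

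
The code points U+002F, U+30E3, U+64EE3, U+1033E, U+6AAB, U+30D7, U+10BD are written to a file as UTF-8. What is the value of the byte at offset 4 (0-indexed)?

U+002F → 1-byte form 2F at offsets 0–0.
U+30E3 → 3-byte form E3 83 A3 at offsets 1–3.
U+64EE3 → 4-byte form F1 A4 BB A3 at offsets 4–7.
Offset 4 falls in char 3's range; it's byte 1 of F1 A4 BB A3 = 0xF1.

0xF1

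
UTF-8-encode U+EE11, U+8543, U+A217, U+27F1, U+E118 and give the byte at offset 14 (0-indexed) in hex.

U+EE11 → 3-byte form EE B8 91 at offsets 0–2.
U+8543 → 3-byte form E8 95 83 at offsets 3–5.
U+A217 → 3-byte form EA 88 97 at offsets 6–8.
U+27F1 → 3-byte form E2 9F B1 at offsets 9–11.
U+E118 → 3-byte form EE 84 98 at offsets 12–14.
Offset 14 falls in char 5's range; it's byte 3 of EE 84 98 = 0x98.

0x98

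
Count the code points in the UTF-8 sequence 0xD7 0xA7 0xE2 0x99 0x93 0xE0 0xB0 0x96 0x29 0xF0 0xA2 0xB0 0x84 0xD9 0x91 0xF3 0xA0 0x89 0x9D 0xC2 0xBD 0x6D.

9

Byte at offset 0: 0xD7 = 11010111 → 2-byte char (#1). Advance 2.
Byte at offset 2: 0xE2 = 11100010 → 3-byte char (#2). Advance 3.
Byte at offset 5: 0xE0 = 11100000 → 3-byte char (#3). Advance 3.
Byte at offset 8: 0x29 = 00101001 → 1-byte char (#4). Advance 1.
Byte at offset 9: 0xF0 = 11110000 → 4-byte char (#5). Advance 4.
Byte at offset 13: 0xD9 = 11011001 → 2-byte char (#6). Advance 2.
Byte at offset 15: 0xF3 = 11110011 → 4-byte char (#7). Advance 4.
Byte at offset 19: 0xC2 = 11000010 → 2-byte char (#8). Advance 2.
Byte at offset 21: 0x6D = 01101101 → 1-byte char (#9). Advance 1.
Reached end at offset 22 after 9 code points.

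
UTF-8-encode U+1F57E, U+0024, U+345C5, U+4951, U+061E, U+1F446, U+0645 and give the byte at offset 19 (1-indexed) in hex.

1-indexed offset 19 is 0-indexed offset 18.
U+1F57E → 4-byte form F0 9F 95 BE at offsets 0–3.
U+0024 → 1-byte form 24 at offsets 4–4.
U+345C5 → 4-byte form F0 B4 97 85 at offsets 5–8.
U+4951 → 3-byte form E4 A5 91 at offsets 9–11.
U+061E → 2-byte form D8 9E at offsets 12–13.
U+1F446 → 4-byte form F0 9F 91 86 at offsets 14–17.
U+0645 → 2-byte form D9 85 at offsets 18–19.
Offset 18 falls in char 7's range; it's byte 1 of D9 85 = 0xD9.

0xD9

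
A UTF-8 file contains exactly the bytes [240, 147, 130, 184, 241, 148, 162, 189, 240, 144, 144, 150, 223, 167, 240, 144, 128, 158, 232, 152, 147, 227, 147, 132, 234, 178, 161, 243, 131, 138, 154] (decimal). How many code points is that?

Byte at offset 0: 0xF0 = 11110000 → 4-byte char (#1). Advance 4.
Byte at offset 4: 0xF1 = 11110001 → 4-byte char (#2). Advance 4.
Byte at offset 8: 0xF0 = 11110000 → 4-byte char (#3). Advance 4.
Byte at offset 12: 0xDF = 11011111 → 2-byte char (#4). Advance 2.
Byte at offset 14: 0xF0 = 11110000 → 4-byte char (#5). Advance 4.
Byte at offset 18: 0xE8 = 11101000 → 3-byte char (#6). Advance 3.
Byte at offset 21: 0xE3 = 11100011 → 3-byte char (#7). Advance 3.
Byte at offset 24: 0xEA = 11101010 → 3-byte char (#8). Advance 3.
Byte at offset 27: 0xF3 = 11110011 → 4-byte char (#9). Advance 4.
Reached end at offset 31 after 9 code points.

9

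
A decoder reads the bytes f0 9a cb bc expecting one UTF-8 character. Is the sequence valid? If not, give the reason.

Leading byte 0xF0 = 11110000 → 4-byte form.
Byte 3 is 0xCB = 11001011, which is not 10xxxxxx — expected a continuation byte.

invalid (non-continuation byte where continuation expected)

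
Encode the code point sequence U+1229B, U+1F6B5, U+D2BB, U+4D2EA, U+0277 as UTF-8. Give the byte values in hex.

U+1229B: 4-byte form → F0 92 8A 9B.
U+1F6B5: 4-byte form → F0 9F 9A B5.
U+D2BB: 3-byte form → ED 8A BB.
U+4D2EA: 4-byte form → F1 8D 8B AA.
U+0277: 2-byte form → C9 B7.
Concatenated (17 bytes): F0 92 8A 9B F0 9F 9A B5 ED 8A BB F1 8D 8B AA C9 B7.

F0 92 8A 9B F0 9F 9A B5 ED 8A BB F1 8D 8B AA C9 B7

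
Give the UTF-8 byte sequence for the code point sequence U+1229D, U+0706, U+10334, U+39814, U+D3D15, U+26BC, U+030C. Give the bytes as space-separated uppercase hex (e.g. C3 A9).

U+1229D: 4-byte form → F0 92 8A 9D.
U+0706: 2-byte form → DC 86.
U+10334: 4-byte form → F0 90 8C B4.
U+39814: 4-byte form → F0 B9 A0 94.
U+D3D15: 4-byte form → F3 93 B4 95.
U+26BC: 3-byte form → E2 9A BC.
U+030C: 2-byte form → CC 8C.
Concatenated (23 bytes): F0 92 8A 9D DC 86 F0 90 8C B4 F0 B9 A0 94 F3 93 B4 95 E2 9A BC CC 8C.

F0 92 8A 9D DC 86 F0 90 8C B4 F0 B9 A0 94 F3 93 B4 95 E2 9A BC CC 8C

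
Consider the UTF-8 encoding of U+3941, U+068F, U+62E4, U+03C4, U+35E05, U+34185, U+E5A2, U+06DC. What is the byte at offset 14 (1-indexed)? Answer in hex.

1-indexed offset 14 is 0-indexed offset 13.
U+3941 → 3-byte form E3 A5 81 at offsets 0–2.
U+068F → 2-byte form DA 8F at offsets 3–4.
U+62E4 → 3-byte form E6 8B A4 at offsets 5–7.
U+03C4 → 2-byte form CF 84 at offsets 8–9.
U+35E05 → 4-byte form F0 B5 B8 85 at offsets 10–13.
Offset 13 falls in char 5's range; it's byte 4 of F0 B5 B8 85 = 0x85.

0x85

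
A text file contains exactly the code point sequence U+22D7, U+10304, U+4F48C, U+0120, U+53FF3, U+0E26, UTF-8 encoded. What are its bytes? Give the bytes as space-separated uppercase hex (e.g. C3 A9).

U+22D7: 3-byte form → E2 8B 97.
U+10304: 4-byte form → F0 90 8C 84.
U+4F48C: 4-byte form → F1 8F 92 8C.
U+0120: 2-byte form → C4 A0.
U+53FF3: 4-byte form → F1 93 BF B3.
U+0E26: 3-byte form → E0 B8 A6.
Concatenated (20 bytes): E2 8B 97 F0 90 8C 84 F1 8F 92 8C C4 A0 F1 93 BF B3 E0 B8 A6.

E2 8B 97 F0 90 8C 84 F1 8F 92 8C C4 A0 F1 93 BF B3 E0 B8 A6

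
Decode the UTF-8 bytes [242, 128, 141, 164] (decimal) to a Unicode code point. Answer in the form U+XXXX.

U+80364

Leading byte 0xF2 = 11110010 matches 11110xxx → 4-byte sequence.
Byte 1: 0xF2 = 11110010, payload 010 (3 bits).
Byte 2: 0x80 = 10000000 (10xxxxxx ✓), payload 000000.
Byte 3: 0x8D = 10001101 (10xxxxxx ✓), payload 001101.
Byte 4: 0xA4 = 10100100 (10xxxxxx ✓), payload 100100.
Concatenate: 010000000001101100100 = 0x80364 (21 bits → U+80364).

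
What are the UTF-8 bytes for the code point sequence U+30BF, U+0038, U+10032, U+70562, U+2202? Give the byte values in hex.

U+30BF: 3-byte form → E3 82 BF.
U+0038: 1-byte form → 38.
U+10032: 4-byte form → F0 90 80 B2.
U+70562: 4-byte form → F1 B0 95 A2.
U+2202: 3-byte form → E2 88 82.
Concatenated (15 bytes): E3 82 BF 38 F0 90 80 B2 F1 B0 95 A2 E2 88 82.

E3 82 BF 38 F0 90 80 B2 F1 B0 95 A2 E2 88 82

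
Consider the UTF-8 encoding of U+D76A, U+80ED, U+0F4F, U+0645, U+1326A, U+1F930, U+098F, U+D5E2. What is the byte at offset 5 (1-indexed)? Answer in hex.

1-indexed offset 5 is 0-indexed offset 4.
U+D76A → 3-byte form ED 9D AA at offsets 0–2.
U+80ED → 3-byte form E8 83 AD at offsets 3–5.
Offset 4 falls in char 2's range; it's byte 2 of E8 83 AD = 0x83.

0x83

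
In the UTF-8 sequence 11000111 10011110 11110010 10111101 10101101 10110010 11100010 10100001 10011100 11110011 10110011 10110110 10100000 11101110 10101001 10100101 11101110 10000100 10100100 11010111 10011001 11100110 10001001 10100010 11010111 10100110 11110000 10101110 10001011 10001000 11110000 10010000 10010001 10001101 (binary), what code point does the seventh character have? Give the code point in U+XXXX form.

U+05D9

Offset 0: leading byte 0xC7 = 11000111 → 2-byte char #1 = C7 9E.
Offset 2: leading byte 0xF2 = 11110010 → 4-byte char #2 = F2 BD AD B2.
Offset 6: leading byte 0xE2 = 11100010 → 3-byte char #3 = E2 A1 9C.
Offset 9: leading byte 0xF3 = 11110011 → 4-byte char #4 = F3 B3 B6 A0.
Offset 13: leading byte 0xEE = 11101110 → 3-byte char #5 = EE A9 A5.
Offset 16: leading byte 0xEE = 11101110 → 3-byte char #6 = EE 84 A4.
Offset 19: leading byte 0xD7 = 11010111 → 2-byte char #7 = D7 99.
Leading byte 0xD7 = 11010111 matches 110xxxxx → 2-byte sequence.
Byte 1: 0xD7 = 11010111, payload 10111 (5 bits).
Byte 2: 0x99 = 10011001 (10xxxxxx ✓), payload 011001.
Concatenate: 10111011001 = 0x5D9 (11 bits → U+05D9).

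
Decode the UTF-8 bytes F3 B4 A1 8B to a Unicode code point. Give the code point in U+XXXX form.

Leading byte 0xF3 = 11110011 matches 11110xxx → 4-byte sequence.
Byte 1: 0xF3 = 11110011, payload 011 (3 bits).
Byte 2: 0xB4 = 10110100 (10xxxxxx ✓), payload 110100.
Byte 3: 0xA1 = 10100001 (10xxxxxx ✓), payload 100001.
Byte 4: 0x8B = 10001011 (10xxxxxx ✓), payload 001011.
Concatenate: 011110100100001001011 = 0xF484B (21 bits → U+F484B).

U+F484B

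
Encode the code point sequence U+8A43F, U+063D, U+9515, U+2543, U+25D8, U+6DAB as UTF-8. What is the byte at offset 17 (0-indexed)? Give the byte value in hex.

U+8A43F → 4-byte form F2 8A 90 BF at offsets 0–3.
U+063D → 2-byte form D8 BD at offsets 4–5.
U+9515 → 3-byte form E9 94 95 at offsets 6–8.
U+2543 → 3-byte form E2 95 83 at offsets 9–11.
U+25D8 → 3-byte form E2 97 98 at offsets 12–14.
U+6DAB → 3-byte form E6 B6 AB at offsets 15–17.
Offset 17 falls in char 6's range; it's byte 3 of E6 B6 AB = 0xAB.

0xAB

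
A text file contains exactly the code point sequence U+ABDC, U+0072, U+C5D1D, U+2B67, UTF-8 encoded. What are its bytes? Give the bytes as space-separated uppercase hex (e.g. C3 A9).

U+ABDC: 3-byte form → EA AF 9C.
U+0072: 1-byte form → 72.
U+C5D1D: 4-byte form → F3 85 B4 9D.
U+2B67: 3-byte form → E2 AD A7.
Concatenated (11 bytes): EA AF 9C 72 F3 85 B4 9D E2 AD A7.

EA AF 9C 72 F3 85 B4 9D E2 AD A7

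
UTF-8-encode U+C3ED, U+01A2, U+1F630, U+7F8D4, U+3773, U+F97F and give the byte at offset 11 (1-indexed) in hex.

0xBF

1-indexed offset 11 is 0-indexed offset 10.
U+C3ED → 3-byte form EC 8F AD at offsets 0–2.
U+01A2 → 2-byte form C6 A2 at offsets 3–4.
U+1F630 → 4-byte form F0 9F 98 B0 at offsets 5–8.
U+7F8D4 → 4-byte form F1 BF A3 94 at offsets 9–12.
Offset 10 falls in char 4's range; it's byte 2 of F1 BF A3 94 = 0xBF.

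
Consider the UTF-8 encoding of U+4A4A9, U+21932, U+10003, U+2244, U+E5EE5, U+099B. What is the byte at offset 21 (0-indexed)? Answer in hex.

0x9B

U+4A4A9 → 4-byte form F1 8A 92 A9 at offsets 0–3.
U+21932 → 4-byte form F0 A1 A4 B2 at offsets 4–7.
U+10003 → 4-byte form F0 90 80 83 at offsets 8–11.
U+2244 → 3-byte form E2 89 84 at offsets 12–14.
U+E5EE5 → 4-byte form F3 A5 BB A5 at offsets 15–18.
U+099B → 3-byte form E0 A6 9B at offsets 19–21.
Offset 21 falls in char 6's range; it's byte 3 of E0 A6 9B = 0x9B.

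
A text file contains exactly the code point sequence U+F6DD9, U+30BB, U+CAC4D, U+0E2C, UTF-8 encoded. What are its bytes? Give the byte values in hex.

F3 B6 B7 99 E3 82 BB F3 8A B1 8D E0 B8 AC

U+F6DD9: 4-byte form → F3 B6 B7 99.
U+30BB: 3-byte form → E3 82 BB.
U+CAC4D: 4-byte form → F3 8A B1 8D.
U+0E2C: 3-byte form → E0 B8 AC.
Concatenated (14 bytes): F3 B6 B7 99 E3 82 BB F3 8A B1 8D E0 B8 AC.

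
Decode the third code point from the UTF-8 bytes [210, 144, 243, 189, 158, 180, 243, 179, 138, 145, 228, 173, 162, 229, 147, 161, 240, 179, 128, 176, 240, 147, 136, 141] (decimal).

Offset 0: leading byte 0xD2 = 11010010 → 2-byte char #1 = D2 90.
Offset 2: leading byte 0xF3 = 11110011 → 4-byte char #2 = F3 BD 9E B4.
Offset 6: leading byte 0xF3 = 11110011 → 4-byte char #3 = F3 B3 8A 91.
Leading byte 0xF3 = 11110011 matches 11110xxx → 4-byte sequence.
Byte 1: 0xF3 = 11110011, payload 011 (3 bits).
Byte 2: 0xB3 = 10110011 (10xxxxxx ✓), payload 110011.
Byte 3: 0x8A = 10001010 (10xxxxxx ✓), payload 001010.
Byte 4: 0x91 = 10010001 (10xxxxxx ✓), payload 010001.
Concatenate: 011110011001010010001 = 0xF3291 (21 bits → U+F3291).

U+F3291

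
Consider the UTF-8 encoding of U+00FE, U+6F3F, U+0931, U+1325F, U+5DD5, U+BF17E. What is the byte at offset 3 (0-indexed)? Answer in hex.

0xBC

U+00FE → 2-byte form C3 BE at offsets 0–1.
U+6F3F → 3-byte form E6 BC BF at offsets 2–4.
Offset 3 falls in char 2's range; it's byte 2 of E6 BC BF = 0xBC.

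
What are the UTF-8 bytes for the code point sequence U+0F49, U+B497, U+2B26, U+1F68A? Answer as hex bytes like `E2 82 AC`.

U+0F49: 3-byte form → E0 BD 89.
U+B497: 3-byte form → EB 92 97.
U+2B26: 3-byte form → E2 AC A6.
U+1F68A: 4-byte form → F0 9F 9A 8A.
Concatenated (13 bytes): E0 BD 89 EB 92 97 E2 AC A6 F0 9F 9A 8A.

E0 BD 89 EB 92 97 E2 AC A6 F0 9F 9A 8A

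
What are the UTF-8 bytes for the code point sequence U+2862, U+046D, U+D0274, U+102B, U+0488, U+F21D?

U+2862: 3-byte form → E2 A1 A2.
U+046D: 2-byte form → D1 AD.
U+D0274: 4-byte form → F3 90 89 B4.
U+102B: 3-byte form → E1 80 AB.
U+0488: 2-byte form → D2 88.
U+F21D: 3-byte form → EF 88 9D.
Concatenated (17 bytes): E2 A1 A2 D1 AD F3 90 89 B4 E1 80 AB D2 88 EF 88 9D.

E2 A1 A2 D1 AD F3 90 89 B4 E1 80 AB D2 88 EF 88 9D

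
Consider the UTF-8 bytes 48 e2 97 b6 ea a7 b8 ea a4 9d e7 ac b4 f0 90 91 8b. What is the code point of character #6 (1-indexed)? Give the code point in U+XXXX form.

Offset 0: leading byte 0x48 = 01001000 → 1-byte char #1 = 48.
Offset 1: leading byte 0xE2 = 11100010 → 3-byte char #2 = E2 97 B6.
Offset 4: leading byte 0xEA = 11101010 → 3-byte char #3 = EA A7 B8.
Offset 7: leading byte 0xEA = 11101010 → 3-byte char #4 = EA A4 9D.
Offset 10: leading byte 0xE7 = 11100111 → 3-byte char #5 = E7 AC B4.
Offset 13: leading byte 0xF0 = 11110000 → 4-byte char #6 = F0 90 91 8B.
Leading byte 0xF0 = 11110000 matches 11110xxx → 4-byte sequence.
Byte 1: 0xF0 = 11110000, payload 000 (3 bits).
Byte 2: 0x90 = 10010000 (10xxxxxx ✓), payload 010000.
Byte 3: 0x91 = 10010001 (10xxxxxx ✓), payload 010001.
Byte 4: 0x8B = 10001011 (10xxxxxx ✓), payload 001011.
Concatenate: 000010000010001001011 = 0x1044B (21 bits → U+1044B).

U+1044B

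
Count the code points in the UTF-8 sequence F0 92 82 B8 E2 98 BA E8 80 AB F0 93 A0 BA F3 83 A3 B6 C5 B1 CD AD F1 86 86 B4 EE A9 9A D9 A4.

Byte at offset 0: 0xF0 = 11110000 → 4-byte char (#1). Advance 4.
Byte at offset 4: 0xE2 = 11100010 → 3-byte char (#2). Advance 3.
Byte at offset 7: 0xE8 = 11101000 → 3-byte char (#3). Advance 3.
Byte at offset 10: 0xF0 = 11110000 → 4-byte char (#4). Advance 4.
Byte at offset 14: 0xF3 = 11110011 → 4-byte char (#5). Advance 4.
Byte at offset 18: 0xC5 = 11000101 → 2-byte char (#6). Advance 2.
Byte at offset 20: 0xCD = 11001101 → 2-byte char (#7). Advance 2.
Byte at offset 22: 0xF1 = 11110001 → 4-byte char (#8). Advance 4.
Byte at offset 26: 0xEE = 11101110 → 3-byte char (#9). Advance 3.
Byte at offset 29: 0xD9 = 11011001 → 2-byte char (#10). Advance 2.
Reached end at offset 31 after 10 code points.

10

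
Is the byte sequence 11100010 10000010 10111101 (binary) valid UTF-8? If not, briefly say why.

valid

Leading byte 0xE2 = 11100010 → 3-byte form.
Continuation bytes 0x82=10000010, 0xBD=10111101 all match 10xxxxxx.
Decoded value 0x20BD is ≥ 0x800 (shortest form) and not a surrogate.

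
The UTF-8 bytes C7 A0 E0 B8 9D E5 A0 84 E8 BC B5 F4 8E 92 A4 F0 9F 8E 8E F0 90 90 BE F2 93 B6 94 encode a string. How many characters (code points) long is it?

Byte at offset 0: 0xC7 = 11000111 → 2-byte char (#1). Advance 2.
Byte at offset 2: 0xE0 = 11100000 → 3-byte char (#2). Advance 3.
Byte at offset 5: 0xE5 = 11100101 → 3-byte char (#3). Advance 3.
Byte at offset 8: 0xE8 = 11101000 → 3-byte char (#4). Advance 3.
Byte at offset 11: 0xF4 = 11110100 → 4-byte char (#5). Advance 4.
Byte at offset 15: 0xF0 = 11110000 → 4-byte char (#6). Advance 4.
Byte at offset 19: 0xF0 = 11110000 → 4-byte char (#7). Advance 4.
Byte at offset 23: 0xF2 = 11110010 → 4-byte char (#8). Advance 4.
Reached end at offset 27 after 8 code points.

8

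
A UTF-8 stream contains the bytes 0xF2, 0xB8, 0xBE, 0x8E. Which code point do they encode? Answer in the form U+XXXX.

Leading byte 0xF2 = 11110010 matches 11110xxx → 4-byte sequence.
Byte 1: 0xF2 = 11110010, payload 010 (3 bits).
Byte 2: 0xB8 = 10111000 (10xxxxxx ✓), payload 111000.
Byte 3: 0xBE = 10111110 (10xxxxxx ✓), payload 111110.
Byte 4: 0x8E = 10001110 (10xxxxxx ✓), payload 001110.
Concatenate: 010111000111110001110 = 0xB8F8E (21 bits → U+B8F8E).

U+B8F8E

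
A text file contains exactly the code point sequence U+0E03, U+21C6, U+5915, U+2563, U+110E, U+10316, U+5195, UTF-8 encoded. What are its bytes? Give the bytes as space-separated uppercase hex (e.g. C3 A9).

U+0E03: 3-byte form → E0 B8 83.
U+21C6: 3-byte form → E2 87 86.
U+5915: 3-byte form → E5 A4 95.
U+2563: 3-byte form → E2 95 A3.
U+110E: 3-byte form → E1 84 8E.
U+10316: 4-byte form → F0 90 8C 96.
U+5195: 3-byte form → E5 86 95.
Concatenated (22 bytes): E0 B8 83 E2 87 86 E5 A4 95 E2 95 A3 E1 84 8E F0 90 8C 96 E5 86 95.

E0 B8 83 E2 87 86 E5 A4 95 E2 95 A3 E1 84 8E F0 90 8C 96 E5 86 95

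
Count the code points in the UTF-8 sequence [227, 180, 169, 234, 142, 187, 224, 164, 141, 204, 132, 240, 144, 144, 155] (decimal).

5

Byte at offset 0: 0xE3 = 11100011 → 3-byte char (#1). Advance 3.
Byte at offset 3: 0xEA = 11101010 → 3-byte char (#2). Advance 3.
Byte at offset 6: 0xE0 = 11100000 → 3-byte char (#3). Advance 3.
Byte at offset 9: 0xCC = 11001100 → 2-byte char (#4). Advance 2.
Byte at offset 11: 0xF0 = 11110000 → 4-byte char (#5). Advance 4.
Reached end at offset 15 after 5 code points.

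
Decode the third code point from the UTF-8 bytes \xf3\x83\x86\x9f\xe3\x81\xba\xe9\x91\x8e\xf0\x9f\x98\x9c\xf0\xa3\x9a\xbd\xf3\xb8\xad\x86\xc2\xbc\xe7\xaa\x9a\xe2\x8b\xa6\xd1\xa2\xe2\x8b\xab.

U+944E

Offset 0: leading byte 0xF3 = 11110011 → 4-byte char #1 = F3 83 86 9F.
Offset 4: leading byte 0xE3 = 11100011 → 3-byte char #2 = E3 81 BA.
Offset 7: leading byte 0xE9 = 11101001 → 3-byte char #3 = E9 91 8E.
Leading byte 0xE9 = 11101001 matches 1110xxxx → 3-byte sequence.
Byte 1: 0xE9 = 11101001, payload 1001 (4 bits).
Byte 2: 0x91 = 10010001 (10xxxxxx ✓), payload 010001.
Byte 3: 0x8E = 10001110 (10xxxxxx ✓), payload 001110.
Concatenate: 1001010001001110 = 0x944E (16 bits → U+944E).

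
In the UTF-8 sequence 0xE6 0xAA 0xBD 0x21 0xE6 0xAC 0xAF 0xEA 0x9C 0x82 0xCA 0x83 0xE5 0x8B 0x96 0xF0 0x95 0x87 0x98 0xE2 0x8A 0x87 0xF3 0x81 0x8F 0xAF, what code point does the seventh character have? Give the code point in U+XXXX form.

Offset 0: leading byte 0xE6 = 11100110 → 3-byte char #1 = E6 AA BD.
Offset 3: leading byte 0x21 = 00100001 → 1-byte char #2 = 21.
Offset 4: leading byte 0xE6 = 11100110 → 3-byte char #3 = E6 AC AF.
Offset 7: leading byte 0xEA = 11101010 → 3-byte char #4 = EA 9C 82.
Offset 10: leading byte 0xCA = 11001010 → 2-byte char #5 = CA 83.
Offset 12: leading byte 0xE5 = 11100101 → 3-byte char #6 = E5 8B 96.
Offset 15: leading byte 0xF0 = 11110000 → 4-byte char #7 = F0 95 87 98.
Leading byte 0xF0 = 11110000 matches 11110xxx → 4-byte sequence.
Byte 1: 0xF0 = 11110000, payload 000 (3 bits).
Byte 2: 0x95 = 10010101 (10xxxxxx ✓), payload 010101.
Byte 3: 0x87 = 10000111 (10xxxxxx ✓), payload 000111.
Byte 4: 0x98 = 10011000 (10xxxxxx ✓), payload 011000.
Concatenate: 000010101000111011000 = 0x151D8 (21 bits → U+151D8).

U+151D8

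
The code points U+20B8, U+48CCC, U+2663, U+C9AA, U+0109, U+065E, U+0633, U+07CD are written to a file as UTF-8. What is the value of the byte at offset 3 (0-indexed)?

0xF1

U+20B8 → 3-byte form E2 82 B8 at offsets 0–2.
U+48CCC → 4-byte form F1 88 B3 8C at offsets 3–6.
Offset 3 falls in char 2's range; it's byte 1 of F1 88 B3 8C = 0xF1.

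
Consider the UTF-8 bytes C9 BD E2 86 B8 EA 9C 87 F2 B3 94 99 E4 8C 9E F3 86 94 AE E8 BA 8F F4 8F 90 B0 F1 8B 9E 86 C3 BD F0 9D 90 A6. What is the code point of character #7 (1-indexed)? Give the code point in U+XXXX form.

U+8E8F

Offset 0: leading byte 0xC9 = 11001001 → 2-byte char #1 = C9 BD.
Offset 2: leading byte 0xE2 = 11100010 → 3-byte char #2 = E2 86 B8.
Offset 5: leading byte 0xEA = 11101010 → 3-byte char #3 = EA 9C 87.
Offset 8: leading byte 0xF2 = 11110010 → 4-byte char #4 = F2 B3 94 99.
Offset 12: leading byte 0xE4 = 11100100 → 3-byte char #5 = E4 8C 9E.
Offset 15: leading byte 0xF3 = 11110011 → 4-byte char #6 = F3 86 94 AE.
Offset 19: leading byte 0xE8 = 11101000 → 3-byte char #7 = E8 BA 8F.
Leading byte 0xE8 = 11101000 matches 1110xxxx → 3-byte sequence.
Byte 1: 0xE8 = 11101000, payload 1000 (4 bits).
Byte 2: 0xBA = 10111010 (10xxxxxx ✓), payload 111010.
Byte 3: 0x8F = 10001111 (10xxxxxx ✓), payload 001111.
Concatenate: 1000111010001111 = 0x8E8F (16 bits → U+8E8F).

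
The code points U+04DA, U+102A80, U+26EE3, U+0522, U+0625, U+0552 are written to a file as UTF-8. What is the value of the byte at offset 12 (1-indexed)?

1-indexed offset 12 is 0-indexed offset 11.
U+04DA → 2-byte form D3 9A at offsets 0–1.
U+102A80 → 4-byte form F4 82 AA 80 at offsets 2–5.
U+26EE3 → 4-byte form F0 A6 BB A3 at offsets 6–9.
U+0522 → 2-byte form D4 A2 at offsets 10–11.
Offset 11 falls in char 4's range; it's byte 2 of D4 A2 = 0xA2.

0xA2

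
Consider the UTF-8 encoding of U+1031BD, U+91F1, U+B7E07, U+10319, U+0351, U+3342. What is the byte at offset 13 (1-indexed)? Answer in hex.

0x90

1-indexed offset 13 is 0-indexed offset 12.
U+1031BD → 4-byte form F4 83 86 BD at offsets 0–3.
U+91F1 → 3-byte form E9 87 B1 at offsets 4–6.
U+B7E07 → 4-byte form F2 B7 B8 87 at offsets 7–10.
U+10319 → 4-byte form F0 90 8C 99 at offsets 11–14.
Offset 12 falls in char 4's range; it's byte 2 of F0 90 8C 99 = 0x90.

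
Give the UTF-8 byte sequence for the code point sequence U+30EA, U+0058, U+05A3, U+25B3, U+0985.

E3 83 AA 58 D6 A3 E2 96 B3 E0 A6 85

U+30EA: 3-byte form → E3 83 AA.
U+0058: 1-byte form → 58.
U+05A3: 2-byte form → D6 A3.
U+25B3: 3-byte form → E2 96 B3.
U+0985: 3-byte form → E0 A6 85.
Concatenated (12 bytes): E3 83 AA 58 D6 A3 E2 96 B3 E0 A6 85.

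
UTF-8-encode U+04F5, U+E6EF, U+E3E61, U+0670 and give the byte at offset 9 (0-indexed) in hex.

U+04F5 → 2-byte form D3 B5 at offsets 0–1.
U+E6EF → 3-byte form EE 9B AF at offsets 2–4.
U+E3E61 → 4-byte form F3 A3 B9 A1 at offsets 5–8.
U+0670 → 2-byte form D9 B0 at offsets 9–10.
Offset 9 falls in char 4's range; it's byte 1 of D9 B0 = 0xD9.

0xD9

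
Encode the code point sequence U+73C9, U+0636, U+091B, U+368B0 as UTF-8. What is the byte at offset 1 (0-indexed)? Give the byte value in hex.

0x8F

U+73C9 → 3-byte form E7 8F 89 at offsets 0–2.
Offset 1 falls in char 1's range; it's byte 2 of E7 8F 89 = 0x8F.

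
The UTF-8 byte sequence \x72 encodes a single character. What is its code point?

U+0072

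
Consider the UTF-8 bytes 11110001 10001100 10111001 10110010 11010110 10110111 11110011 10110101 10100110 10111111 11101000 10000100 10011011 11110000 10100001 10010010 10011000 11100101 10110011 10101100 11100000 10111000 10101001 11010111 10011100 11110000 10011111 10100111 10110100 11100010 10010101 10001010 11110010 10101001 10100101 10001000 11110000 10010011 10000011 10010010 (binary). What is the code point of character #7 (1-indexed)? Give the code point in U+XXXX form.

U+0E29

Offset 0: leading byte 0xF1 = 11110001 → 4-byte char #1 = F1 8C B9 B2.
Offset 4: leading byte 0xD6 = 11010110 → 2-byte char #2 = D6 B7.
Offset 6: leading byte 0xF3 = 11110011 → 4-byte char #3 = F3 B5 A6 BF.
Offset 10: leading byte 0xE8 = 11101000 → 3-byte char #4 = E8 84 9B.
Offset 13: leading byte 0xF0 = 11110000 → 4-byte char #5 = F0 A1 92 98.
Offset 17: leading byte 0xE5 = 11100101 → 3-byte char #6 = E5 B3 AC.
Offset 20: leading byte 0xE0 = 11100000 → 3-byte char #7 = E0 B8 A9.
Leading byte 0xE0 = 11100000 matches 1110xxxx → 3-byte sequence.
Byte 1: 0xE0 = 11100000, payload 0000 (4 bits).
Byte 2: 0xB8 = 10111000 (10xxxxxx ✓), payload 111000.
Byte 3: 0xA9 = 10101001 (10xxxxxx ✓), payload 101001.
Concatenate: 0000111000101001 = 0xE29 (16 bits → U+0E29).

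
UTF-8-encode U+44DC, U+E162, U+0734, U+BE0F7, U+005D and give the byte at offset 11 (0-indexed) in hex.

0xB7

U+44DC → 3-byte form E4 93 9C at offsets 0–2.
U+E162 → 3-byte form EE 85 A2 at offsets 3–5.
U+0734 → 2-byte form DC B4 at offsets 6–7.
U+BE0F7 → 4-byte form F2 BE 83 B7 at offsets 8–11.
Offset 11 falls in char 4's range; it's byte 4 of F2 BE 83 B7 = 0xB7.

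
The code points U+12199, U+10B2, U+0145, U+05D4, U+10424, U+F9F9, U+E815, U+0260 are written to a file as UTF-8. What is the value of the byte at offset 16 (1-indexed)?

1-indexed offset 16 is 0-indexed offset 15.
U+12199 → 4-byte form F0 92 86 99 at offsets 0–3.
U+10B2 → 3-byte form E1 82 B2 at offsets 4–6.
U+0145 → 2-byte form C5 85 at offsets 7–8.
U+05D4 → 2-byte form D7 94 at offsets 9–10.
U+10424 → 4-byte form F0 90 90 A4 at offsets 11–14.
U+F9F9 → 3-byte form EF A7 B9 at offsets 15–17.
Offset 15 falls in char 6's range; it's byte 1 of EF A7 B9 = 0xEF.

0xEF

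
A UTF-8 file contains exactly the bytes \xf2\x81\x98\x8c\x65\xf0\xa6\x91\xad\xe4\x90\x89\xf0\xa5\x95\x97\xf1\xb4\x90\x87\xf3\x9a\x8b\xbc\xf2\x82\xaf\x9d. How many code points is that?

8

Byte at offset 0: 0xF2 = 11110010 → 4-byte char (#1). Advance 4.
Byte at offset 4: 0x65 = 01100101 → 1-byte char (#2). Advance 1.
Byte at offset 5: 0xF0 = 11110000 → 4-byte char (#3). Advance 4.
Byte at offset 9: 0xE4 = 11100100 → 3-byte char (#4). Advance 3.
Byte at offset 12: 0xF0 = 11110000 → 4-byte char (#5). Advance 4.
Byte at offset 16: 0xF1 = 11110001 → 4-byte char (#6). Advance 4.
Byte at offset 20: 0xF3 = 11110011 → 4-byte char (#7). Advance 4.
Byte at offset 24: 0xF2 = 11110010 → 4-byte char (#8). Advance 4.
Reached end at offset 28 after 8 code points.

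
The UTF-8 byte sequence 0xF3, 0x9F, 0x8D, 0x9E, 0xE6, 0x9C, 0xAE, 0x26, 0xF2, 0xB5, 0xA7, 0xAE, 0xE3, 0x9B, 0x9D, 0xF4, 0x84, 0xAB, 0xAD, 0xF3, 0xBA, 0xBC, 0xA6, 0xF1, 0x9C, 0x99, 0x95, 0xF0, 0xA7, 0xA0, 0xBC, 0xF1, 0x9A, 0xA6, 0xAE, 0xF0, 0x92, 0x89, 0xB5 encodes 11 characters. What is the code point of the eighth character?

U+5C655

Offset 0: leading byte 0xF3 = 11110011 → 4-byte char #1 = F3 9F 8D 9E.
Offset 4: leading byte 0xE6 = 11100110 → 3-byte char #2 = E6 9C AE.
Offset 7: leading byte 0x26 = 00100110 → 1-byte char #3 = 26.
Offset 8: leading byte 0xF2 = 11110010 → 4-byte char #4 = F2 B5 A7 AE.
Offset 12: leading byte 0xE3 = 11100011 → 3-byte char #5 = E3 9B 9D.
Offset 15: leading byte 0xF4 = 11110100 → 4-byte char #6 = F4 84 AB AD.
Offset 19: leading byte 0xF3 = 11110011 → 4-byte char #7 = F3 BA BC A6.
Offset 23: leading byte 0xF1 = 11110001 → 4-byte char #8 = F1 9C 99 95.
Leading byte 0xF1 = 11110001 matches 11110xxx → 4-byte sequence.
Byte 1: 0xF1 = 11110001, payload 001 (3 bits).
Byte 2: 0x9C = 10011100 (10xxxxxx ✓), payload 011100.
Byte 3: 0x99 = 10011001 (10xxxxxx ✓), payload 011001.
Byte 4: 0x95 = 10010101 (10xxxxxx ✓), payload 010101.
Concatenate: 001011100011001010101 = 0x5C655 (21 bits → U+5C655).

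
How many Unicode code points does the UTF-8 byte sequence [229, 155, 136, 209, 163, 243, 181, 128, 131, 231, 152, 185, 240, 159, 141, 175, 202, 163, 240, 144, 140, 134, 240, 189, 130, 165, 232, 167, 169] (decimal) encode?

9

Byte at offset 0: 0xE5 = 11100101 → 3-byte char (#1). Advance 3.
Byte at offset 3: 0xD1 = 11010001 → 2-byte char (#2). Advance 2.
Byte at offset 5: 0xF3 = 11110011 → 4-byte char (#3). Advance 4.
Byte at offset 9: 0xE7 = 11100111 → 3-byte char (#4). Advance 3.
Byte at offset 12: 0xF0 = 11110000 → 4-byte char (#5). Advance 4.
Byte at offset 16: 0xCA = 11001010 → 2-byte char (#6). Advance 2.
Byte at offset 18: 0xF0 = 11110000 → 4-byte char (#7). Advance 4.
Byte at offset 22: 0xF0 = 11110000 → 4-byte char (#8). Advance 4.
Byte at offset 26: 0xE8 = 11101000 → 3-byte char (#9). Advance 3.
Reached end at offset 29 after 9 code points.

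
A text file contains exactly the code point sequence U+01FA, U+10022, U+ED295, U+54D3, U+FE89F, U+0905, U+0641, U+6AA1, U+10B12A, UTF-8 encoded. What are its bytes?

U+01FA: 2-byte form → C7 BA.
U+10022: 4-byte form → F0 90 80 A2.
U+ED295: 4-byte form → F3 AD 8A 95.
U+54D3: 3-byte form → E5 93 93.
U+FE89F: 4-byte form → F3 BE A2 9F.
U+0905: 3-byte form → E0 A4 85.
U+0641: 2-byte form → D9 81.
U+6AA1: 3-byte form → E6 AA A1.
U+10B12A: 4-byte form → F4 8B 84 AA.
Concatenated (29 bytes): C7 BA F0 90 80 A2 F3 AD 8A 95 E5 93 93 F3 BE A2 9F E0 A4 85 D9 81 E6 AA A1 F4 8B 84 AA.

C7 BA F0 90 80 A2 F3 AD 8A 95 E5 93 93 F3 BE A2 9F E0 A4 85 D9 81 E6 AA A1 F4 8B 84 AA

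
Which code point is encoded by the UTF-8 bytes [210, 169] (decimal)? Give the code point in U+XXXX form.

U+04A9

Leading byte 0xD2 = 11010010 matches 110xxxxx → 2-byte sequence.
Byte 1: 0xD2 = 11010010, payload 10010 (5 bits).
Byte 2: 0xA9 = 10101001 (10xxxxxx ✓), payload 101001.
Concatenate: 10010101001 = 0x4A9 (11 bits → U+04A9).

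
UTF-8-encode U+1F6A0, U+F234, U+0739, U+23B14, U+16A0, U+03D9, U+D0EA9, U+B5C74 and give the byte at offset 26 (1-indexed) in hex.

1-indexed offset 26 is 0-indexed offset 25.
U+1F6A0 → 4-byte form F0 9F 9A A0 at offsets 0–3.
U+F234 → 3-byte form EF 88 B4 at offsets 4–6.
U+0739 → 2-byte form DC B9 at offsets 7–8.
U+23B14 → 4-byte form F0 A3 AC 94 at offsets 9–12.
U+16A0 → 3-byte form E1 9A A0 at offsets 13–15.
U+03D9 → 2-byte form CF 99 at offsets 16–17.
U+D0EA9 → 4-byte form F3 90 BA A9 at offsets 18–21.
U+B5C74 → 4-byte form F2 B5 B1 B4 at offsets 22–25.
Offset 25 falls in char 8's range; it's byte 4 of F2 B5 B1 B4 = 0xB4.

0xB4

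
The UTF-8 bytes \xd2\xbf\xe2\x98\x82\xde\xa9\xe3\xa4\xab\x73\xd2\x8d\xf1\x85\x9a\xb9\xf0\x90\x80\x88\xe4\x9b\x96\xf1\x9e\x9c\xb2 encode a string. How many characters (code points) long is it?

10

Byte at offset 0: 0xD2 = 11010010 → 2-byte char (#1). Advance 2.
Byte at offset 2: 0xE2 = 11100010 → 3-byte char (#2). Advance 3.
Byte at offset 5: 0xDE = 11011110 → 2-byte char (#3). Advance 2.
Byte at offset 7: 0xE3 = 11100011 → 3-byte char (#4). Advance 3.
Byte at offset 10: 0x73 = 01110011 → 1-byte char (#5). Advance 1.
Byte at offset 11: 0xD2 = 11010010 → 2-byte char (#6). Advance 2.
Byte at offset 13: 0xF1 = 11110001 → 4-byte char (#7). Advance 4.
Byte at offset 17: 0xF0 = 11110000 → 4-byte char (#8). Advance 4.
Byte at offset 21: 0xE4 = 11100100 → 3-byte char (#9). Advance 3.
Byte at offset 24: 0xF1 = 11110001 → 4-byte char (#10). Advance 4.
Reached end at offset 28 after 10 code points.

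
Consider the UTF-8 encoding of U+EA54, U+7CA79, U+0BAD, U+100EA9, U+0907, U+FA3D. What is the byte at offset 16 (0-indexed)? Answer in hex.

U+EA54 → 3-byte form EE A9 94 at offsets 0–2.
U+7CA79 → 4-byte form F1 BC A9 B9 at offsets 3–6.
U+0BAD → 3-byte form E0 AE AD at offsets 7–9.
U+100EA9 → 4-byte form F4 80 BA A9 at offsets 10–13.
U+0907 → 3-byte form E0 A4 87 at offsets 14–16.
Offset 16 falls in char 5's range; it's byte 3 of E0 A4 87 = 0x87.

0x87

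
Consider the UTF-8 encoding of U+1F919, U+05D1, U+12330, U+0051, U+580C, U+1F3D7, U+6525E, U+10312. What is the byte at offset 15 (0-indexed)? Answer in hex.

U+1F919 → 4-byte form F0 9F A4 99 at offsets 0–3.
U+05D1 → 2-byte form D7 91 at offsets 4–5.
U+12330 → 4-byte form F0 92 8C B0 at offsets 6–9.
U+0051 → 1-byte form 51 at offsets 10–10.
U+580C → 3-byte form E5 A0 8C at offsets 11–13.
U+1F3D7 → 4-byte form F0 9F 8F 97 at offsets 14–17.
Offset 15 falls in char 6's range; it's byte 2 of F0 9F 8F 97 = 0x9F.

0x9F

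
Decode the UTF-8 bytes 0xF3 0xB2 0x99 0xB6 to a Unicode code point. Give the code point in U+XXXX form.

Leading byte 0xF3 = 11110011 matches 11110xxx → 4-byte sequence.
Byte 1: 0xF3 = 11110011, payload 011 (3 bits).
Byte 2: 0xB2 = 10110010 (10xxxxxx ✓), payload 110010.
Byte 3: 0x99 = 10011001 (10xxxxxx ✓), payload 011001.
Byte 4: 0xB6 = 10110110 (10xxxxxx ✓), payload 110110.
Concatenate: 011110010011001110110 = 0xF2676 (21 bits → U+F2676).

U+F2676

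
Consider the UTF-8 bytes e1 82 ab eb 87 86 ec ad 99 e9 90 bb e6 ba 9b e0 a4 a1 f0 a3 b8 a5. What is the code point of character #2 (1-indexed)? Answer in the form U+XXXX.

U+B1C6

Offset 0: leading byte 0xE1 = 11100001 → 3-byte char #1 = E1 82 AB.
Offset 3: leading byte 0xEB = 11101011 → 3-byte char #2 = EB 87 86.
Leading byte 0xEB = 11101011 matches 1110xxxx → 3-byte sequence.
Byte 1: 0xEB = 11101011, payload 1011 (4 bits).
Byte 2: 0x87 = 10000111 (10xxxxxx ✓), payload 000111.
Byte 3: 0x86 = 10000110 (10xxxxxx ✓), payload 000110.
Concatenate: 1011000111000110 = 0xB1C6 (16 bits → U+B1C6).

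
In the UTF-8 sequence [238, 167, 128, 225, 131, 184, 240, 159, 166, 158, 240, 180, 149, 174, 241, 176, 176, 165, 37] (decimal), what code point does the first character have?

Offset 0: leading byte 0xEE = 11101110 → 3-byte char #1 = EE A7 80.
Leading byte 0xEE = 11101110 matches 1110xxxx → 3-byte sequence.
Byte 1: 0xEE = 11101110, payload 1110 (4 bits).
Byte 2: 0xA7 = 10100111 (10xxxxxx ✓), payload 100111.
Byte 3: 0x80 = 10000000 (10xxxxxx ✓), payload 000000.
Concatenate: 1110100111000000 = 0xE9C0 (16 bits → U+E9C0).

U+E9C0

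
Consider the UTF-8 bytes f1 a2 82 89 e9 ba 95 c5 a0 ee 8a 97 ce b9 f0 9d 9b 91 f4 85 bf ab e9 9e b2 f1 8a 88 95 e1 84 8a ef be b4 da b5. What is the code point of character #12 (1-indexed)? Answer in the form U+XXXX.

Offset 0: leading byte 0xF1 = 11110001 → 4-byte char #1 = F1 A2 82 89.
Offset 4: leading byte 0xE9 = 11101001 → 3-byte char #2 = E9 BA 95.
Offset 7: leading byte 0xC5 = 11000101 → 2-byte char #3 = C5 A0.
Offset 9: leading byte 0xEE = 11101110 → 3-byte char #4 = EE 8A 97.
Offset 12: leading byte 0xCE = 11001110 → 2-byte char #5 = CE B9.
Offset 14: leading byte 0xF0 = 11110000 → 4-byte char #6 = F0 9D 9B 91.
Offset 18: leading byte 0xF4 = 11110100 → 4-byte char #7 = F4 85 BF AB.
Offset 22: leading byte 0xE9 = 11101001 → 3-byte char #8 = E9 9E B2.
Offset 25: leading byte 0xF1 = 11110001 → 4-byte char #9 = F1 8A 88 95.
Offset 29: leading byte 0xE1 = 11100001 → 3-byte char #10 = E1 84 8A.
Offset 32: leading byte 0xEF = 11101111 → 3-byte char #11 = EF BE B4.
Offset 35: leading byte 0xDA = 11011010 → 2-byte char #12 = DA B5.
Leading byte 0xDA = 11011010 matches 110xxxxx → 2-byte sequence.
Byte 1: 0xDA = 11011010, payload 11010 (5 bits).
Byte 2: 0xB5 = 10110101 (10xxxxxx ✓), payload 110101.
Concatenate: 11010110101 = 0x6B5 (11 bits → U+06B5).

U+06B5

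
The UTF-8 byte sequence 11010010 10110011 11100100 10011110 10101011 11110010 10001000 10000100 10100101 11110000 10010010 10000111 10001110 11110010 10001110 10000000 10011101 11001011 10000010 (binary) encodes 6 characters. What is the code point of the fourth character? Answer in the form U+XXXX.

U+121CE

Offset 0: leading byte 0xD2 = 11010010 → 2-byte char #1 = D2 B3.
Offset 2: leading byte 0xE4 = 11100100 → 3-byte char #2 = E4 9E AB.
Offset 5: leading byte 0xF2 = 11110010 → 4-byte char #3 = F2 88 84 A5.
Offset 9: leading byte 0xF0 = 11110000 → 4-byte char #4 = F0 92 87 8E.
Leading byte 0xF0 = 11110000 matches 11110xxx → 4-byte sequence.
Byte 1: 0xF0 = 11110000, payload 000 (3 bits).
Byte 2: 0x92 = 10010010 (10xxxxxx ✓), payload 010010.
Byte 3: 0x87 = 10000111 (10xxxxxx ✓), payload 000111.
Byte 4: 0x8E = 10001110 (10xxxxxx ✓), payload 001110.
Concatenate: 000010010000111001110 = 0x121CE (21 bits → U+121CE).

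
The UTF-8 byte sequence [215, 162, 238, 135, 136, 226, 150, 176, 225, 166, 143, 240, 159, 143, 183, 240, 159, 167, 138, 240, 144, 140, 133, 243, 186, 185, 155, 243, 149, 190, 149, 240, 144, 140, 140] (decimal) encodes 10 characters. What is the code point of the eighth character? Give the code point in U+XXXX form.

U+FAE5B

Offset 0: leading byte 0xD7 = 11010111 → 2-byte char #1 = D7 A2.
Offset 2: leading byte 0xEE = 11101110 → 3-byte char #2 = EE 87 88.
Offset 5: leading byte 0xE2 = 11100010 → 3-byte char #3 = E2 96 B0.
Offset 8: leading byte 0xE1 = 11100001 → 3-byte char #4 = E1 A6 8F.
Offset 11: leading byte 0xF0 = 11110000 → 4-byte char #5 = F0 9F 8F B7.
Offset 15: leading byte 0xF0 = 11110000 → 4-byte char #6 = F0 9F A7 8A.
Offset 19: leading byte 0xF0 = 11110000 → 4-byte char #7 = F0 90 8C 85.
Offset 23: leading byte 0xF3 = 11110011 → 4-byte char #8 = F3 BA B9 9B.
Leading byte 0xF3 = 11110011 matches 11110xxx → 4-byte sequence.
Byte 1: 0xF3 = 11110011, payload 011 (3 bits).
Byte 2: 0xBA = 10111010 (10xxxxxx ✓), payload 111010.
Byte 3: 0xB9 = 10111001 (10xxxxxx ✓), payload 111001.
Byte 4: 0x9B = 10011011 (10xxxxxx ✓), payload 011011.
Concatenate: 011111010111001011011 = 0xFAE5B (21 bits → U+FAE5B).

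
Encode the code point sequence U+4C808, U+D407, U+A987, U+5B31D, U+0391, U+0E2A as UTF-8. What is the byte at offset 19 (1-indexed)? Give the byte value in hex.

0xAA

1-indexed offset 19 is 0-indexed offset 18.
U+4C808 → 4-byte form F1 8C A0 88 at offsets 0–3.
U+D407 → 3-byte form ED 90 87 at offsets 4–6.
U+A987 → 3-byte form EA A6 87 at offsets 7–9.
U+5B31D → 4-byte form F1 9B 8C 9D at offsets 10–13.
U+0391 → 2-byte form CE 91 at offsets 14–15.
U+0E2A → 3-byte form E0 B8 AA at offsets 16–18.
Offset 18 falls in char 6's range; it's byte 3 of E0 B8 AA = 0xAA.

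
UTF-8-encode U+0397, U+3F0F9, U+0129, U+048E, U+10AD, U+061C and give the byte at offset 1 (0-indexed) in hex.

0x97

U+0397 → 2-byte form CE 97 at offsets 0–1.
Offset 1 falls in char 1's range; it's byte 2 of CE 97 = 0x97.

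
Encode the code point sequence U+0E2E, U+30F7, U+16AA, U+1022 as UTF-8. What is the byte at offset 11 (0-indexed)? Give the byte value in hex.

0xA2

U+0E2E → 3-byte form E0 B8 AE at offsets 0–2.
U+30F7 → 3-byte form E3 83 B7 at offsets 3–5.
U+16AA → 3-byte form E1 9A AA at offsets 6–8.
U+1022 → 3-byte form E1 80 A2 at offsets 9–11.
Offset 11 falls in char 4's range; it's byte 3 of E1 80 A2 = 0xA2.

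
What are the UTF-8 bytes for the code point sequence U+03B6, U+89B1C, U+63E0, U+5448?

CE B6 F2 89 AC 9C E6 8F A0 E5 91 88

U+03B6: 2-byte form → CE B6.
U+89B1C: 4-byte form → F2 89 AC 9C.
U+63E0: 3-byte form → E6 8F A0.
U+5448: 3-byte form → E5 91 88.
Concatenated (12 bytes): CE B6 F2 89 AC 9C E6 8F A0 E5 91 88.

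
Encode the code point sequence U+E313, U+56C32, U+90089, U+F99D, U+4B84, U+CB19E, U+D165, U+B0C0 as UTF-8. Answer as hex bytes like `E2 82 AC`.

EE 8C 93 F1 96 B0 B2 F2 90 82 89 EF A6 9D E4 AE 84 F3 8B 86 9E ED 85 A5 EB 83 80

U+E313: 3-byte form → EE 8C 93.
U+56C32: 4-byte form → F1 96 B0 B2.
U+90089: 4-byte form → F2 90 82 89.
U+F99D: 3-byte form → EF A6 9D.
U+4B84: 3-byte form → E4 AE 84.
U+CB19E: 4-byte form → F3 8B 86 9E.
U+D165: 3-byte form → ED 85 A5.
U+B0C0: 3-byte form → EB 83 80.
Concatenated (27 bytes): EE 8C 93 F1 96 B0 B2 F2 90 82 89 EF A6 9D E4 AE 84 F3 8B 86 9E ED 85 A5 EB 83 80.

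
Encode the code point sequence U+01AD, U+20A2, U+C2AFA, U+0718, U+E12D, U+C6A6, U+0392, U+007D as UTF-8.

U+01AD: 2-byte form → C6 AD.
U+20A2: 3-byte form → E2 82 A2.
U+C2AFA: 4-byte form → F3 82 AB BA.
U+0718: 2-byte form → DC 98.
U+E12D: 3-byte form → EE 84 AD.
U+C6A6: 3-byte form → EC 9A A6.
U+0392: 2-byte form → CE 92.
U+007D: 1-byte form → 7D.
Concatenated (20 bytes): C6 AD E2 82 A2 F3 82 AB BA DC 98 EE 84 AD EC 9A A6 CE 92 7D.

C6 AD E2 82 A2 F3 82 AB BA DC 98 EE 84 AD EC 9A A6 CE 92 7D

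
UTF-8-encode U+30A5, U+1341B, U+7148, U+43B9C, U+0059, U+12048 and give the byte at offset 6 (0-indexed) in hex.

U+30A5 → 3-byte form E3 82 A5 at offsets 0–2.
U+1341B → 4-byte form F0 93 90 9B at offsets 3–6.
Offset 6 falls in char 2's range; it's byte 4 of F0 93 90 9B = 0x9B.

0x9B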